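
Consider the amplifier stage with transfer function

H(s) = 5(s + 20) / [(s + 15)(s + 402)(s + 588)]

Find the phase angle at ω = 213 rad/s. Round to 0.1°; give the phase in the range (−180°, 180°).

-49.2°

At s = jω = j213:
zero (s+20): 20 + j213 → |·| = √(20²+213²) = √45769 ≈ 213.94, ∠ = arctan(213/20) ≈ 84.64°
pole (s+15): 15 + j213 → |·| = √(15²+213²) = √45594 ≈ 213.53, ∠ = arctan(213/15) ≈ 85.97°
pole (s+402): 402 + j213 → |·| = √(402²+213²) = √206973 ≈ 454.94, ∠ = arctan(213/402) ≈ 27.92°
pole (s+588): 588 + j213 → |·| = √(588²+213²) = √391113 ≈ 625.39, ∠ = arctan(213/588) ≈ 19.91°
∠H = 84.64° − 133.80° = -49.16°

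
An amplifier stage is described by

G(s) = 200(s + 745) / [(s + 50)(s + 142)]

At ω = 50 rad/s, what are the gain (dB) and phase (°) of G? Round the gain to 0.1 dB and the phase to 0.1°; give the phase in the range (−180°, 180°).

At s = jω = j50:
zero (s+745): 745 + j50 → |·| = √(745²+50²) = √557525 ≈ 746.68, ∠ = arctan(50/745) ≈ 3.84°
pole (s+50): 50 + j50 → |·| = √(50²+50²) = √5000 ≈ 70.711, ∠ = arctan(50/50) ≈ 45.00°
pole (s+142): 142 + j50 → |·| = √(142²+50²) = √22664 ≈ 150.55, ∠ = arctan(50/142) ≈ 19.40°
|G| = 200 · 746.68 / 10646 ≈ 14.027
Gain = 20 log₁₀(14.027) ≈ 22.94 dB
∠G = 3.84° − 64.40° = -60.56°

22.9 dB, -60.6°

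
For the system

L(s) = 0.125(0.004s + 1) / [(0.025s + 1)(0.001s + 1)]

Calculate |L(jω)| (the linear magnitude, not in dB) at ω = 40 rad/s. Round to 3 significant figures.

At ω = 40 rad/s:
zero (1 + j40·0.004) = 1 + j0.16 → |·| ≈ 1.0127, ∠ ≈ 9.09°
pole (1 + j40·0.025) = 1 + j1 → |·| ≈ 1.4142, ∠ ≈ 45.00°
pole (1 + j40·0.001) = 1 + j0.04 → |·| ≈ 1.0008, ∠ ≈ 2.29°
|L| = 0.125 · 1.0127 / (1.4142 · 1.0008) ≈ 0.08944

0.0894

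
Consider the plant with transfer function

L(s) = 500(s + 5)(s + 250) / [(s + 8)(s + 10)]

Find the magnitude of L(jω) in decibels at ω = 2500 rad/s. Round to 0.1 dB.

54.0 dB

At s = jω = j2500:
zero (s+5): 5 + j2500 → |·| = √(5²+2500²) = √6250025 ≈ 2500, ∠ = arctan(2500/5) ≈ 89.89°
zero (s+250): 250 + j2500 → |·| = √(250²+2500²) = √6312500 ≈ 2512.5, ∠ = arctan(2500/250) ≈ 84.29°
pole (s+8): 8 + j2500 → |·| = √(8²+2500²) = √6250064 ≈ 2500, ∠ = arctan(2500/8) ≈ 89.82°
pole (s+10): 10 + j2500 → |·| = √(10²+2500²) = √6250100 ≈ 2500, ∠ = arctan(2500/10) ≈ 89.77°
|L| = 500 · 6.2812e+06 / 6.25e+06 ≈ 502.5
Gain = 20 log₁₀(502.5) ≈ 54.02 dB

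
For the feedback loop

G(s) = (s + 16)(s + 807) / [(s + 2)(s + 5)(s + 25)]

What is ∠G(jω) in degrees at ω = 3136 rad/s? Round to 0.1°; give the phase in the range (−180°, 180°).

-104.1°

At s = jω = j3136:
zero (s+16): 16 + j3136 → |·| = √(16²+3136²) = √9834752 ≈ 3136, ∠ = arctan(3136/16) ≈ 89.71°
zero (s+807): 807 + j3136 → |·| = √(807²+3136²) = √10485745 ≈ 3238.2, ∠ = arctan(3136/807) ≈ 75.57°
pole (s+2): 2 + j3136 → |·| = √(2²+3136²) = √9834500 ≈ 3136, ∠ = arctan(3136/2) ≈ 89.96°
pole (s+5): 5 + j3136 → |·| = √(5²+3136²) = √9834521 ≈ 3136, ∠ = arctan(3136/5) ≈ 89.91°
pole (s+25): 25 + j3136 → |·| = √(25²+3136²) = √9835121 ≈ 3136.1, ∠ = arctan(3136/25) ≈ 89.54°
∠G = 165.28° − 269.41° = -104.13°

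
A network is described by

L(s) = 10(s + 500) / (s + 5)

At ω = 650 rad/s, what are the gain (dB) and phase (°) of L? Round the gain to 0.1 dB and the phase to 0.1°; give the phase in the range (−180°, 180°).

22.0 dB, -37.1°

At s = jω = j650:
zero (s+500): 500 + j650 → |·| = √(500²+650²) = √672500 ≈ 820.06, ∠ = arctan(650/500) ≈ 52.43°
pole (s+5): 5 + j650 → |·| = √(5²+650²) = √422525 ≈ 650.02, ∠ = arctan(650/5) ≈ 89.56°
|L| = 10 · 820.06 / 650.02 ≈ 12.616
Gain = 20 log₁₀(12.616) ≈ 22.02 dB
∠L = 52.43° − 89.56° = -37.13°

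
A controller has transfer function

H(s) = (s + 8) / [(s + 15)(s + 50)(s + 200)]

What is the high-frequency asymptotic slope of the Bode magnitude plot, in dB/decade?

Each pole contributes −20 dB/decade at high frequency; each zero contributes +20 dB/decade.
Net: 1 zero(s) − 3 pole(s) → -40 dB/decade.

-40 dB/decade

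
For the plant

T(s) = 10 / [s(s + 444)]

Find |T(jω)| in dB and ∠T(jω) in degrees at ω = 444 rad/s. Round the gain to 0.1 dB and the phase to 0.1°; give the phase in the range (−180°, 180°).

At s = jω = j444:
pole (s+444): 444 + j444 → |·| = √(444²+444²) = √394272 ≈ 627.91, ∠ = arctan(444/444) ≈ 45.00°
pole at origin: |s| = 444, ∠ = 90.00° (in denominator)
|T| = 10 / 2.7879e+05 ≈ 3.5869e-05
Gain = 20 log₁₀(3.5869e-05) ≈ -88.91 dB
∠T = 0.00° − 135.00° = -135.00°

-88.9 dB, -135.0°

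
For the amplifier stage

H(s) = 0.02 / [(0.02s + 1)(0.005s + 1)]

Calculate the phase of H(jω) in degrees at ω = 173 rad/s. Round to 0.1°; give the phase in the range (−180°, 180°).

At ω = 173 rad/s:
pole (1 + j173·0.02) = 1 + j3.46 → |·| ≈ 3.6016, ∠ ≈ 73.88°
pole (1 + j173·0.005) = 1 + j0.865 → |·| ≈ 1.3222, ∠ ≈ 40.86°
∠H = (0°) − (73.88° + 40.86°) = -114.74°

-114.7°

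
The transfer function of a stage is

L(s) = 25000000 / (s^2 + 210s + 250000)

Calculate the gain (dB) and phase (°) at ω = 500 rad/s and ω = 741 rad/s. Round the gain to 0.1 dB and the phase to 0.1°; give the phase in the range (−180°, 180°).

ω = 500: 47.5 dB, -90.0°; ω = 741: 37.4 dB, -152.5°

At s = jω = j500:
quadratic: (j500)² + 210·j500 + 250000 = 0 + j105000 → |·| ≈ 1.05e+05, ∠ ≈ 90.00°
|L| = 25000000 / 1.05e+05 ≈ 238.1
Gain = 20 log₁₀(238.1) ≈ 47.54 dB
∠L = 0.00° − 90.00° = -90.00°

At s = jω = j741:
quadratic: (j741)² + 210·j741 + 250000 = -299081 + j155610 → |·| ≈ 3.3714e+05, ∠ ≈ 152.51°
|L| = 25000000 / 3.3714e+05 ≈ 74.153
Gain = 20 log₁₀(74.153) ≈ 37.40 dB
∠L = 0.00° − 152.51° = -152.51°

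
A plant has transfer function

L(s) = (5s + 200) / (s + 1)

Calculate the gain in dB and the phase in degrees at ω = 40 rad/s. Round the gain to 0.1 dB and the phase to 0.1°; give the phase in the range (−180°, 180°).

17.0 dB, -43.6°

Substitute s = j40:
Numerator: 5(j40) + 200 = 200 + j200
Denominator: (j40) + 1 = 1 + j40
|N| = √(200² + 200²) ≈ 282.84, ∠N ≈ 45.00°
|D| = √(1² + 40²) ≈ 40.012, ∠D ≈ 88.57°
|L| = 282.84 / 40.012 ≈ 7.0689
Gain = 20 log₁₀(7.0689) ≈ 16.99 dB
∠L = 45.00° − 88.57° = -43.57°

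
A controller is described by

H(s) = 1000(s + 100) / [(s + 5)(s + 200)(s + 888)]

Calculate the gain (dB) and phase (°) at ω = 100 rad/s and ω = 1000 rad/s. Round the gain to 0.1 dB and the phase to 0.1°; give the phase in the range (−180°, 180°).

At s = jω = j100:
zero (s+100): 100 + j100 → |·| = √(100²+100²) = √20000 ≈ 141.42, ∠ = arctan(100/100) ≈ 45.00°
pole (s+5): 5 + j100 → |·| = √(5²+100²) = √10025 ≈ 100.12, ∠ = arctan(100/5) ≈ 87.14°
pole (s+200): 200 + j100 → |·| = √(200²+100²) = √50000 ≈ 223.61, ∠ = arctan(100/200) ≈ 26.57°
pole (s+888): 888 + j100 → |·| = √(888²+100²) = √798544 ≈ 893.61, ∠ = arctan(100/888) ≈ 6.43°
|H| = 1000 · 141.42 / 2.0006e+07 ≈ 0.0070689
Gain = 20 log₁₀(0.0070689) ≈ -43.01 dB
∠H = 45.00° − 120.14° = -75.14°

At s = jω = j1000:
zero (s+100): 100 + j1000 → |·| = √(100²+1000²) = √1010000 ≈ 1005, ∠ = arctan(1000/100) ≈ 84.29°
pole (s+5): 5 + j1000 → |·| = √(5²+1000²) = √1000025 ≈ 1000, ∠ = arctan(1000/5) ≈ 89.71°
pole (s+200): 200 + j1000 → |·| = √(200²+1000²) = √1040000 ≈ 1019.8, ∠ = arctan(1000/200) ≈ 78.69°
pole (s+888): 888 + j1000 → |·| = √(888²+1000²) = √1788544 ≈ 1337.4, ∠ = arctan(1000/888) ≈ 48.39°
|H| = 1000 · 1005 / 1.3639e+09 ≈ 0.00073686
Gain = 20 log₁₀(0.00073686) ≈ -62.65 dB
∠H = 84.29° − 216.79° = -132.50°

ω = 100: -43.0 dB, -75.1°; ω = 1000: -62.7 dB, -132.5°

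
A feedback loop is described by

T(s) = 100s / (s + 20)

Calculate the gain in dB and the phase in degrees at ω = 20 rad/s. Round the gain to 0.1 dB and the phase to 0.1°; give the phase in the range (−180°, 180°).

37.0 dB, 45.0°

At s = jω = j20:
zero at origin: s = j20 → |·| = 20, ∠ = 90.00°
pole (s+20): 20 + j20 → |·| = √(20²+20²) = √800 ≈ 28.284, ∠ = arctan(20/20) ≈ 45.00°
|T| = 100 · 20 / 28.284 ≈ 70.711
Gain = 20 log₁₀(70.711) ≈ 36.99 dB
∠T = 90.00° − 45.00° = 45.00°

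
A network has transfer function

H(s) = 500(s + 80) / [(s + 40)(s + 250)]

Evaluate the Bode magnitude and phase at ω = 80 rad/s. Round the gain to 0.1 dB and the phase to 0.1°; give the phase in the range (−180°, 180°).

7.6 dB, -36.2°

At s = jω = j80:
zero (s+80): 80 + j80 → |·| = √(80²+80²) = √12800 ≈ 113.14, ∠ = arctan(80/80) ≈ 45.00°
pole (s+40): 40 + j80 → |·| = √(40²+80²) = √8000 ≈ 89.443, ∠ = arctan(80/40) ≈ 63.43°
pole (s+250): 250 + j80 → |·| = √(250²+80²) = √68900 ≈ 262.49, ∠ = arctan(80/250) ≈ 17.74°
|H| = 500 · 113.14 / 23478 ≈ 2.4095
Gain = 20 log₁₀(2.4095) ≈ 7.64 dB
∠H = 45.00° − 81.17° = -36.17°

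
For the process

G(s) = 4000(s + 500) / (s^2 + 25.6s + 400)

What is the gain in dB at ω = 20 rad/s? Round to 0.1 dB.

At s = jω = j20:
zero (s+500): 500 + j20 → |·| = √(500²+20²) = √250400 ≈ 500.4, ∠ = arctan(20/500) ≈ 2.29°
quadratic: (j20)² + 25.6·j20 + 400 = 0 + j512 → |·| ≈ 512, ∠ ≈ 90.00°
|G| = 4000 · 500.4 / 512 ≈ 3909.4
Gain = 20 log₁₀(3909.4) ≈ 71.84 dB

71.8 dB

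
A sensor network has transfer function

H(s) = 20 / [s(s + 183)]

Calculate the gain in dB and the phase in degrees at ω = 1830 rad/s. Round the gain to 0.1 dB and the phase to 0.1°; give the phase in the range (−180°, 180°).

At s = jω = j1830:
pole (s+183): 183 + j1830 → |·| = √(183²+1830²) = √3382389 ≈ 1839.1, ∠ = arctan(1830/183) ≈ 84.29°
pole at origin: |s| = 1830, ∠ = 90.00° (in denominator)
|H| = 20 / 3.3656e+06 ≈ 5.9425e-06
Gain = 20 log₁₀(5.9425e-06) ≈ -104.52 dB
∠H = 0.00° − 174.29° = -174.29°

-104.5 dB, -174.3°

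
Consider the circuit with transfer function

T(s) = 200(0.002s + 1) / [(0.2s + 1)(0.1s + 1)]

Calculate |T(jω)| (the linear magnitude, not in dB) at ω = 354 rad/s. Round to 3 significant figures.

0.0977

At ω = 354 rad/s:
zero (1 + j354·0.002) = 1 + j0.708 → |·| ≈ 1.2253, ∠ ≈ 35.30°
pole (1 + j354·0.2) = 1 + j70.8 → |·| ≈ 70.807, ∠ ≈ 89.19°
pole (1 + j354·0.1) = 1 + j35.4 → |·| ≈ 35.414, ∠ ≈ 88.38°
|T| = 200 · 1.2253 / (70.807 · 35.414) ≈ 0.097729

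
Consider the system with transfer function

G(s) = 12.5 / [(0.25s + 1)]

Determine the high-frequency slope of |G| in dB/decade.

-20 dB/decade

Each pole contributes −20 dB/decade at high frequency; each zero contributes +20 dB/decade.
Net: 0 zero(s) − 1 pole(s) → -20 dB/decade.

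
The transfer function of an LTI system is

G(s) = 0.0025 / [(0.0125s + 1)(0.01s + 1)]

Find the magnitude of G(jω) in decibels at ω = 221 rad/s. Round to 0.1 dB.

-69.1 dB

At ω = 221 rad/s:
pole (1 + j221·0.0125) = 1 + j2.7625 → |·| ≈ 2.9379, ∠ ≈ 70.10°
pole (1 + j221·0.01) = 1 + j2.21 → |·| ≈ 2.4257, ∠ ≈ 65.65°
|G| = 0.0025 · 1 / (2.9379 · 2.4257) ≈ 0.00035081
Gain = 20 log₁₀(0.00035081) ≈ -69.10 dB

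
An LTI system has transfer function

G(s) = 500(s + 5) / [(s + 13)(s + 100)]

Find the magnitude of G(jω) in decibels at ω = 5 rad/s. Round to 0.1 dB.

At s = jω = j5:
zero (s+5): 5 + j5 → |·| = √(5²+5²) = √50 ≈ 7.0711, ∠ = arctan(5/5) ≈ 45.00°
pole (s+13): 13 + j5 → |·| = √(13²+5²) = √194 ≈ 13.928, ∠ = arctan(5/13) ≈ 21.04°
pole (s+100): 100 + j5 → |·| = √(100²+5²) = √10025 ≈ 100.12, ∠ = arctan(5/100) ≈ 2.86°
|G| = 500 · 7.0711 / 1394.5 ≈ 2.5354
Gain = 20 log₁₀(2.5354) ≈ 8.08 dB

8.1 dB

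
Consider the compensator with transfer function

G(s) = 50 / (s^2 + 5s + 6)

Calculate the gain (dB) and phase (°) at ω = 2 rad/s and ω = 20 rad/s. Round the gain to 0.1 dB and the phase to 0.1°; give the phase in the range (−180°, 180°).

Substitute s = j2:
Numerator: 50 = 50 + j0
Denominator: (j2)^2 + 5(j2) + 6 = 2 + j10
|N| = √(50² + 0²) ≈ 50, ∠N ≈ 0.00°
|D| = √(2² + 10²) ≈ 10.198, ∠D ≈ 78.69°
|G| = 50 / 10.198 ≈ 4.9029
Gain = 20 log₁₀(4.9029) ≈ 13.81 dB
∠G = 0.00° − 78.69° = -78.69°

Substitute s = j20:
Numerator: 50 = 50 + j0
Denominator: (j20)^2 + 5(j20) + 6 = -394 + j100
|N| = √(50² + 0²) ≈ 50, ∠N ≈ 0.00°
|D| = √(394² + 100²) ≈ 406.49, ∠D ≈ 165.76°
|G| = 50 / 406.49 ≈ 0.123
Gain = 20 log₁₀(0.123) ≈ -18.20 dB
∠G = 0.00° − 165.76° = -165.76°

ω = 2: 13.8 dB, -78.7°; ω = 20: -18.2 dB, -165.8°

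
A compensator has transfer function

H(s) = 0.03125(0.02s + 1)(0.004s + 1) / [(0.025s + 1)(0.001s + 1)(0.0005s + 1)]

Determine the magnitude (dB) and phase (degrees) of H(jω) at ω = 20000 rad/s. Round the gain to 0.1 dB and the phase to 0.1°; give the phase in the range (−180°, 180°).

At ω = 20000 rad/s:
zero (1 + j20000·0.02) = 1 + j400 → |·| ≈ 400, ∠ ≈ 89.86°
zero (1 + j20000·0.004) = 1 + j80 → |·| ≈ 80.006, ∠ ≈ 89.28°
pole (1 + j20000·0.025) = 1 + j500 → |·| ≈ 500, ∠ ≈ 89.89°
pole (1 + j20000·0.001) = 1 + j20 → |·| ≈ 20.025, ∠ ≈ 87.14°
pole (1 + j20000·0.0005) = 1 + j10 → |·| ≈ 10.05, ∠ ≈ 84.29°
|H| = 0.03125 · 400 · 80.006 / (500 · 20.025 · 10.05) ≈ 0.0099386
Gain = 20 log₁₀(0.0099386) ≈ -40.05 dB
∠H = (89.86° + 89.28°) − (89.89° + 87.14° + 84.29°) = -82.18°

-40.1 dB, -82.2°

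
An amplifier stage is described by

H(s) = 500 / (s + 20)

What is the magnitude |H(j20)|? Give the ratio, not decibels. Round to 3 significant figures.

Substitute s = j20:
Numerator: 500 = 500 + j0
Denominator: (j20) + 20 = 20 + j20
|N| = √(500² + 0²) ≈ 500, ∠N ≈ 0.00°
|D| = √(20² + 20²) ≈ 28.284, ∠D ≈ 45.00°
|H| = 500 / 28.284 ≈ 17.678

17.7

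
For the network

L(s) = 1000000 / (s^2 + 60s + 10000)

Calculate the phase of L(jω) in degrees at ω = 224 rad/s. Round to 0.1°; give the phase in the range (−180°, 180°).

-161.5°

At s = jω = j224:
quadratic: (j224)² + 60·j224 + 10000 = -40176 + j13440 → |·| ≈ 42364, ∠ ≈ 161.50°
∠L = 0.00° − 161.50° = -161.50°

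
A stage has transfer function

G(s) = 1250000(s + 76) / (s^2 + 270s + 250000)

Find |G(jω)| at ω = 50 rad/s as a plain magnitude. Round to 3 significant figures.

459

At s = jω = j50:
zero (s+76): 76 + j50 → |·| = √(76²+50²) = √8276 ≈ 90.973, ∠ = arctan(50/76) ≈ 33.34°
quadratic: (j50)² + 270·j50 + 250000 = 247500 + j13500 → |·| ≈ 2.4787e+05, ∠ ≈ 3.12°
|G| = 1250000 · 90.973 / 2.4787e+05 ≈ 458.77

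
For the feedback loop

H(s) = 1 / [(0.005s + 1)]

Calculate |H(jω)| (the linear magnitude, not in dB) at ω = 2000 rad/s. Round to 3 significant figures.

At ω = 2000 rad/s:
pole (1 + j2000·0.005) = 1 + j10 → |·| ≈ 10.05, ∠ ≈ 84.29°
|H| = 1 · 1 / (10.05) ≈ 0.099502

0.0995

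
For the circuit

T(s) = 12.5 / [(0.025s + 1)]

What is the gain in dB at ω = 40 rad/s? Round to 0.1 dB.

At ω = 40 rad/s:
pole (1 + j40·0.025) = 1 + j1 → |·| ≈ 1.4142, ∠ ≈ 45.00°
|T| = 12.5 · 1 / (1.4142) ≈ 8.8389
Gain = 20 log₁₀(8.8389) ≈ 18.93 dB

18.9 dB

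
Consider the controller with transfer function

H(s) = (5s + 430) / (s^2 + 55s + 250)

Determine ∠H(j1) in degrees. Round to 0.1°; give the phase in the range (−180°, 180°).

-11.8°

Substitute s = j1:
Numerator: 5(j1) + 430 = 430 + j5
Denominator: (j1)^2 + 55(j1) + 250 = 249 + j55
|N| = √(430² + 5²) ≈ 430.03, ∠N ≈ 0.67°
|D| = √(249² + 55²) ≈ 255, ∠D ≈ 12.46°
∠H = 0.67° − 12.46° = -11.79°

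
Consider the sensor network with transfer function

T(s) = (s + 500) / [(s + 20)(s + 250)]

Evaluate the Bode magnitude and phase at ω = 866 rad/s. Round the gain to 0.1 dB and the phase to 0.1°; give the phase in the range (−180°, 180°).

-57.9 dB, -102.6°

At s = jω = j866:
zero (s+500): 500 + j866 → |·| = √(500²+866²) = √999956 ≈ 999.98, ∠ = arctan(866/500) ≈ 60.00°
pole (s+20): 20 + j866 → |·| = √(20²+866²) = √750356 ≈ 866.23, ∠ = arctan(866/20) ≈ 88.68°
pole (s+250): 250 + j866 → |·| = √(250²+866²) = √812456 ≈ 901.36, ∠ = arctan(866/250) ≈ 73.90°
|T| = 1 · 999.98 / 7.8079e+05 ≈ 0.0012807
Gain = 20 log₁₀(0.0012807) ≈ -57.85 dB
∠T = 60.00° − 162.58° = -102.58°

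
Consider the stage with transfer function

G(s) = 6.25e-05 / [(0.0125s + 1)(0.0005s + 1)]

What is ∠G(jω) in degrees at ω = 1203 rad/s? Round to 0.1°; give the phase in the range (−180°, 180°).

At ω = 1203 rad/s:
pole (1 + j1203·0.0125) = 1 + j15.0375 → |·| ≈ 15.071, ∠ ≈ 86.20°
pole (1 + j1203·0.0005) = 1 + j0.6015 → |·| ≈ 1.167, ∠ ≈ 31.03°
∠G = (0°) − (86.20° + 31.03°) = -117.23°

-117.2°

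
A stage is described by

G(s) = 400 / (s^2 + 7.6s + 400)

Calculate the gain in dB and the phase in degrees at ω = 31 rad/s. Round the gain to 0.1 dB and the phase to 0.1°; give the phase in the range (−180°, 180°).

At s = jω = j31:
quadratic: (j31)² + 7.6·j31 + 400 = -561 + j235.6 → |·| ≈ 608.46, ∠ ≈ 157.22°
|G| = 400 / 608.46 ≈ 0.6574
Gain = 20 log₁₀(0.6574) ≈ -3.64 dB
∠G = 0.00° − 157.22° = -157.22°

-3.6 dB, -157.2°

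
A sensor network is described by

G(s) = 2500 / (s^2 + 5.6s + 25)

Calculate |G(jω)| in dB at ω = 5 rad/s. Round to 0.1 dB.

39.0 dB

At s = jω = j5:
quadratic: (j5)² + 5.6·j5 + 25 = 0 + j28 → |·| ≈ 28, ∠ ≈ 90.00°
|G| = 2500 / 28 ≈ 89.286
Gain = 20 log₁₀(89.286) ≈ 39.02 dB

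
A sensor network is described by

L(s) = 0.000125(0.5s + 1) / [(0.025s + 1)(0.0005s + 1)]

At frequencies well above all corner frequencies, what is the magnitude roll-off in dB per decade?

-20 dB/decade

Each pole contributes −20 dB/decade at high frequency; each zero contributes +20 dB/decade.
Net: 1 zero(s) − 2 pole(s) → -20 dB/decade.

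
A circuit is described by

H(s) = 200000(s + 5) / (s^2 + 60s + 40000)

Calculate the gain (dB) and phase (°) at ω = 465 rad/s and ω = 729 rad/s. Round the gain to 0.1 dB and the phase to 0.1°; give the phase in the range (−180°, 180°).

At s = jω = j465:
zero (s+5): 5 + j465 → |·| = √(5²+465²) = √216250 ≈ 465.03, ∠ = arctan(465/5) ≈ 89.38°
quadratic: (j465)² + 60·j465 + 40000 = -176225 + j27900 → |·| ≈ 1.7842e+05, ∠ ≈ 171.00°
|H| = 200000 · 465.03 / 1.7842e+05 ≈ 521.28
Gain = 20 log₁₀(521.28) ≈ 54.34 dB
∠H = 89.38° − 171.00° = -81.62°

At s = jω = j729:
zero (s+5): 5 + j729 → |·| = √(5²+729²) = √531466 ≈ 729.02, ∠ = arctan(729/5) ≈ 89.61°
quadratic: (j729)² + 60·j729 + 40000 = -491441 + j43740 → |·| ≈ 4.9338e+05, ∠ ≈ 174.91°
|H| = 200000 · 729.02 / 4.9338e+05 ≈ 295.52
Gain = 20 log₁₀(295.52) ≈ 49.41 dB
∠H = 89.61° − 174.91° = -85.30°

ω = 465: 54.3 dB, -81.6°; ω = 729: 49.4 dB, -85.3°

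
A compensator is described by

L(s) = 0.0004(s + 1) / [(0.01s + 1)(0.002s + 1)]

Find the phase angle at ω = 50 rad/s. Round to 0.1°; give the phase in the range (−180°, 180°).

At ω = 50 rad/s:
zero (1 + j50·1) = 1 + j50 → |·| ≈ 50.01, ∠ ≈ 88.85°
pole (1 + j50·0.01) = 1 + j0.5 → |·| ≈ 1.118, ∠ ≈ 26.57°
pole (1 + j50·0.002) = 1 + j0.1 → |·| ≈ 1.005, ∠ ≈ 5.71°
∠L = (88.85°) − (26.57° + 5.71°) = 56.57°

56.6°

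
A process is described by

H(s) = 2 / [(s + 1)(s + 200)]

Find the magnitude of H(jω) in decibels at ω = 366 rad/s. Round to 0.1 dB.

At s = jω = j366:
pole (s+1): 1 + j366 → |·| = √(1²+366²) = √133957 ≈ 366, ∠ = arctan(366/1) ≈ 89.84°
pole (s+200): 200 + j366 → |·| = √(200²+366²) = √173956 ≈ 417.08, ∠ = arctan(366/200) ≈ 61.35°
|H| = 2 / 1.5265e+05 ≈ 1.3102e-05
Gain = 20 log₁₀(1.3102e-05) ≈ -97.65 dB

-97.7 dB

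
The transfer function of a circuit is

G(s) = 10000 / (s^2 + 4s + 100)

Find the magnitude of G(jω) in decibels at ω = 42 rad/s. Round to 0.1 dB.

15.5 dB

At s = jω = j42:
quadratic: (j42)² + 4·j42 + 100 = -1664 + j168 → |·| ≈ 1672.5, ∠ ≈ 174.23°
|G| = 10000 / 1672.5 ≈ 5.9791
Gain = 20 log₁₀(5.9791) ≈ 15.53 dB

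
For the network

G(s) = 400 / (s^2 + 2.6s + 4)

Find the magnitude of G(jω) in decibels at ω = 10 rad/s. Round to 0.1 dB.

12.1 dB

At s = jω = j10:
quadratic: (j10)² + 2.6·j10 + 4 = -96 + j26 → |·| ≈ 99.459, ∠ ≈ 164.85°
|G| = 400 / 99.459 ≈ 4.0218
Gain = 20 log₁₀(4.0218) ≈ 12.09 dB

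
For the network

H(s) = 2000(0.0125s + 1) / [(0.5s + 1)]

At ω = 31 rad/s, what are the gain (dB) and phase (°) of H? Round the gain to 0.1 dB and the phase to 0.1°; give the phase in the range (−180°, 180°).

42.8 dB, -65.1°

At ω = 31 rad/s:
zero (1 + j31·0.0125) = 1 + j0.3875 → |·| ≈ 1.0725, ∠ ≈ 21.18°
pole (1 + j31·0.5) = 1 + j15.5 → |·| ≈ 15.532, ∠ ≈ 86.31°
|H| = 2000 · 1.0725 / (15.532) ≈ 138.1
Gain = 20 log₁₀(138.1) ≈ 42.80 dB
∠H = (21.18°) − (86.31°) = -65.13°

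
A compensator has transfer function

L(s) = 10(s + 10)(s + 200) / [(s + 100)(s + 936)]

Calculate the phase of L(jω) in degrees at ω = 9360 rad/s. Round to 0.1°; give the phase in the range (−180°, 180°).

5.0°

At s = jω = j9360:
zero (s+10): 10 + j9360 → |·| = √(10²+9360²) = √87609700 ≈ 9360, ∠ = arctan(9360/10) ≈ 89.94°
zero (s+200): 200 + j9360 → |·| = √(200²+9360²) = √87649600 ≈ 9362.1, ∠ = arctan(9360/200) ≈ 88.78°
pole (s+100): 100 + j9360 → |·| = √(100²+9360²) = √87619600 ≈ 9360.5, ∠ = arctan(9360/100) ≈ 89.39°
pole (s+936): 936 + j9360 → |·| = √(936²+9360²) = √88485696 ≈ 9406.7, ∠ = arctan(9360/936) ≈ 84.29°
∠L = 178.72° − 173.68° = 5.04°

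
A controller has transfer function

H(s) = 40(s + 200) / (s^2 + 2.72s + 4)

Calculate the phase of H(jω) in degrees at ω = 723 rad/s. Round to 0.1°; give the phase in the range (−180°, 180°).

-105.2°

At s = jω = j723:
zero (s+200): 200 + j723 → |·| = √(200²+723²) = √562729 ≈ 750.15, ∠ = arctan(723/200) ≈ 74.54°
quadratic: (j723)² + 2.72·j723 + 4 = -522725 + j1966.56 → |·| ≈ 5.2273e+05, ∠ ≈ 179.78°
∠H = 74.54° − 179.78° = -105.24°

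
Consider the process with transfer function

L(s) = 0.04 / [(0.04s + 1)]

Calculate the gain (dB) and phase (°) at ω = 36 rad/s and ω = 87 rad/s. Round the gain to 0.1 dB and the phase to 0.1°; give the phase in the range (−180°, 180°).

ω = 36: -32.8 dB, -55.2°; ω = 87: -39.1 dB, -74.0°

At ω = 36 rad/s:
pole (1 + j36·0.04) = 1 + j1.44 → |·| ≈ 1.7532, ∠ ≈ 55.22°
|L| = 0.04 · 1 / (1.7532) ≈ 0.022815
Gain = 20 log₁₀(0.022815) ≈ -32.84 dB
∠L = (0°) − (55.22°) = -55.22°

At ω = 87 rad/s:
pole (1 + j87·0.04) = 1 + j3.48 → |·| ≈ 3.6208, ∠ ≈ 73.97°
|L| = 0.04 · 1 / (3.6208) ≈ 0.011047
Gain = 20 log₁₀(0.011047) ≈ -39.14 dB
∠L = (0°) − (73.97°) = -73.97°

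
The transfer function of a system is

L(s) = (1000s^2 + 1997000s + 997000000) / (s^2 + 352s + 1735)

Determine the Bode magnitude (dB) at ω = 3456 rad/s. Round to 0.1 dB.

60.7 dB

Substitute s = j3456:
Numerator: 1000(j3456)^2 + 1997000(j3456) + 997000000 = -10946936000 + j6901632000
Denominator: (j3456)^2 + 352(j3456) + 1735 = -11942201 + j1216512
|N| = √(10946936000² + 6901632000²) ≈ 1.2941e+10, ∠N ≈ 147.77°
|D| = √(11942201² + 1216512²) ≈ 1.2004e+07, ∠D ≈ 174.18°
|L| = 1.2941e+10 / 1.2004e+07 ≈ 1078.1
Gain = 20 log₁₀(1078.1) ≈ 60.65 dB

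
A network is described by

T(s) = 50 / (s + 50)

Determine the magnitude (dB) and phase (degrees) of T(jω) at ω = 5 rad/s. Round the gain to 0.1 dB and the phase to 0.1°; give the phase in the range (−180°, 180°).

-0.0 dB, -5.7°

At s = jω = j5:
pole (s+50): 50 + j5 → |·| = √(50²+5²) = √2525 ≈ 50.249, ∠ = arctan(5/50) ≈ 5.71°
|T| = 50 / 50.249 ≈ 0.99504
Gain = 20 log₁₀(0.99504) ≈ -0.04 dB
∠T = 0.00° − 5.71° = -5.71°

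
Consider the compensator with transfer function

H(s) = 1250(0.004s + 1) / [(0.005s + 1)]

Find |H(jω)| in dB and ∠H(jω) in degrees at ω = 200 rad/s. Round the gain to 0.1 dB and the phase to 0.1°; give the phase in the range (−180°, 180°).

At ω = 200 rad/s:
zero (1 + j200·0.004) = 1 + j0.8 → |·| ≈ 1.2806, ∠ ≈ 38.66°
pole (1 + j200·0.005) = 1 + j1 → |·| ≈ 1.4142, ∠ ≈ 45.00°
|H| = 1250 · 1.2806 / (1.4142) ≈ 1131.9
Gain = 20 log₁₀(1131.9) ≈ 61.08 dB
∠H = (38.66°) − (45.00°) = -6.34°

61.1 dB, -6.3°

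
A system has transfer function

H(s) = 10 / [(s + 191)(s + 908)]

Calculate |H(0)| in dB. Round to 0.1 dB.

H(0) = 10 / (191·908) ≈ 5.7661e-05
20 log₁₀(5.7661e-05) ≈ -84.78 dB

-84.8 dB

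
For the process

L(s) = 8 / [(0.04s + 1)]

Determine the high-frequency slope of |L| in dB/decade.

-20 dB/decade

Each pole contributes −20 dB/decade at high frequency; each zero contributes +20 dB/decade.
Net: 0 zero(s) − 1 pole(s) → -20 dB/decade.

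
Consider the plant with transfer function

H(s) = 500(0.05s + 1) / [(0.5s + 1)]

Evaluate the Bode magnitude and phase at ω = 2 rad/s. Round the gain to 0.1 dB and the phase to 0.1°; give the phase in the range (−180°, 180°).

At ω = 2 rad/s:
zero (1 + j2·0.05) = 1 + j0.1 → |·| ≈ 1.005, ∠ ≈ 5.71°
pole (1 + j2·0.5) = 1 + j1 → |·| ≈ 1.4142, ∠ ≈ 45.00°
|H| = 500 · 1.005 / (1.4142) ≈ 355.32
Gain = 20 log₁₀(355.32) ≈ 51.01 dB
∠H = (5.71°) − (45.00°) = -39.29°

51.0 dB, -39.3°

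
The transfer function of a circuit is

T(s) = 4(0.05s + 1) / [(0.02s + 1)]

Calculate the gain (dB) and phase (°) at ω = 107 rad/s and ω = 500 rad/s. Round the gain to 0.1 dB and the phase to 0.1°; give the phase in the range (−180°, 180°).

ω = 107: 19.3 dB, 14.5°; ω = 500: 20.0 dB, 3.4°

At ω = 107 rad/s:
zero (1 + j107·0.05) = 1 + j5.35 → |·| ≈ 5.4427, ∠ ≈ 79.41°
pole (1 + j107·0.02) = 1 + j2.14 → |·| ≈ 2.3621, ∠ ≈ 64.95°
|T| = 4 · 5.4427 / (2.3621) ≈ 9.2167
Gain = 20 log₁₀(9.2167) ≈ 19.29 dB
∠T = (79.41°) − (64.95°) = 14.46°

At ω = 500 rad/s:
zero (1 + j500·0.05) = 1 + j25 → |·| ≈ 25.02, ∠ ≈ 87.71°
pole (1 + j500·0.02) = 1 + j10 → |·| ≈ 10.05, ∠ ≈ 84.29°
|T| = 4 · 25.02 / (10.05) ≈ 9.9582
Gain = 20 log₁₀(9.9582) ≈ 19.96 dB
∠T = (87.71°) − (84.29°) = 3.42°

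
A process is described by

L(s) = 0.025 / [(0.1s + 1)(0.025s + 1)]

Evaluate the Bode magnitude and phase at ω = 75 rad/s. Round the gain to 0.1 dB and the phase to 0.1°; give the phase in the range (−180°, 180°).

-56.2 dB, -144.3°

At ω = 75 rad/s:
pole (1 + j75·0.1) = 1 + j7.5 → |·| ≈ 7.5664, ∠ ≈ 82.41°
pole (1 + j75·0.025) = 1 + j1.875 → |·| ≈ 2.125, ∠ ≈ 61.93°
|L| = 0.025 · 1 / (7.5664 · 2.125) ≈ 0.0015549
Gain = 20 log₁₀(0.0015549) ≈ -56.17 dB
∠L = (0°) − (82.41° + 61.93°) = -144.34°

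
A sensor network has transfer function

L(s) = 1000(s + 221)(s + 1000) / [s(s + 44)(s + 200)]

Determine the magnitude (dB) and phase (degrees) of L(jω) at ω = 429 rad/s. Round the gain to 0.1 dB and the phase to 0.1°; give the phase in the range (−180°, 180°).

15.6 dB, -153.2°

At s = jω = j429:
zero (s+221): 221 + j429 → |·| = √(221²+429²) = √232882 ≈ 482.58, ∠ = arctan(429/221) ≈ 62.74°
zero (s+1000): 1000 + j429 → |·| = √(1000²+429²) = √1184041 ≈ 1088.1, ∠ = arctan(429/1000) ≈ 23.22°
pole (s+44): 44 + j429 → |·| = √(44²+429²) = √185977 ≈ 431.25, ∠ = arctan(429/44) ≈ 84.14°
pole (s+200): 200 + j429 → |·| = √(200²+429²) = √224041 ≈ 473.33, ∠ = arctan(429/200) ≈ 65.01°
pole at origin: |s| = 429, ∠ = 90.00° (in denominator)
|L| = 1000 · 5.251e+05 / 8.7569e+07 ≈ 5.9964
Gain = 20 log₁₀(5.9964) ≈ 15.56 dB
∠L = 85.96° − 239.15° = -153.19°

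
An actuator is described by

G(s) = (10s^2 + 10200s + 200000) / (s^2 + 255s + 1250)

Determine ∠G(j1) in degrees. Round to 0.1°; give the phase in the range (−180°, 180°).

Substitute s = j1:
Numerator: 10(j1)^2 + 10200(j1) + 200000 = 199990 + j10200
Denominator: (j1)^2 + 255(j1) + 1250 = 1249 + j255
|N| = √(199990² + 10200²) ≈ 2.0025e+05, ∠N ≈ 2.92°
|D| = √(1249² + 255²) ≈ 1274.8, ∠D ≈ 11.54°
∠G = 2.92° − 11.54° = -8.62°

-8.6°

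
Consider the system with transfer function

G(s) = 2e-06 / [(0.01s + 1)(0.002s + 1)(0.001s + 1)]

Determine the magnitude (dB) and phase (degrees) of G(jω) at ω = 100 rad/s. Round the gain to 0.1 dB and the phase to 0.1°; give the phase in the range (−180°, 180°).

-117.2 dB, -62.0°

At ω = 100 rad/s:
pole (1 + j100·0.01) = 1 + j1 → |·| ≈ 1.4142, ∠ ≈ 45.00°
pole (1 + j100·0.002) = 1 + j0.2 → |·| ≈ 1.0198, ∠ ≈ 11.31°
pole (1 + j100·0.001) = 1 + j0.1 → |·| ≈ 1.005, ∠ ≈ 5.71°
|G| = 2e-06 · 1 / (1.4142 · 1.0198 · 1.005) ≈ 1.3799e-06
Gain = 20 log₁₀(1.3799e-06) ≈ -117.20 dB
∠G = (0°) − (45.00° + 11.31° + 5.71°) = -62.02°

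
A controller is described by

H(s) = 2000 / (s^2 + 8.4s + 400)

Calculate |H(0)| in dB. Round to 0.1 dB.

H(0) = 2000 / 400 = 5
20 log₁₀(5) ≈ 13.98 dB

14.0 dB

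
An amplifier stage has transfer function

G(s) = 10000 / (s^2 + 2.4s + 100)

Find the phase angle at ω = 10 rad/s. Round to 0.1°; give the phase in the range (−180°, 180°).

-90.0°

At s = jω = j10:
quadratic: (j10)² + 2.4·j10 + 100 = 0 + j24 → |·| ≈ 24, ∠ ≈ 90.00°
∠G = 0.00° − 90.00° = -90.00°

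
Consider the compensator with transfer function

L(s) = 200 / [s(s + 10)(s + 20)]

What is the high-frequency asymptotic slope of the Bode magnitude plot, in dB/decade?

Each pole contributes −20 dB/decade at high frequency; each zero contributes +20 dB/decade.
Net: 0 zero(s) − 3 pole(s) → -60 dB/decade.

-60 dB/decade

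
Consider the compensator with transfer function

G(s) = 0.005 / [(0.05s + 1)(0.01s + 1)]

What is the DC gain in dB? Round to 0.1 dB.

-46.0 dB

G(0) = 0.005 · 1 / 1 = 0.005
20 log₁₀(0.005) ≈ -46.02 dB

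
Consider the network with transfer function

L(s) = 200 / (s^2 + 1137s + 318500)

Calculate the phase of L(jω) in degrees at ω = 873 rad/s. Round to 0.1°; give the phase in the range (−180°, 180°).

-114.1°

Substitute s = j873:
Numerator: 200 = 200 + j0
Denominator: (j873)^2 + 1137(j873) + 318500 = -443629 + j992601
|N| = √(200² + 0²) ≈ 200, ∠N ≈ 0.00°
|D| = √(443629² + 992601²) ≈ 1.0872e+06, ∠D ≈ 114.08°
∠L = 0.00° − 114.08° = -114.08°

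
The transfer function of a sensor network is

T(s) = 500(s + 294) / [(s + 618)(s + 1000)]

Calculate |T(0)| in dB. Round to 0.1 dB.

-12.5 dB

T(0) = 500·294 / (618·1000) ≈ 0.23786
20 log₁₀(0.23786) ≈ -12.47 dB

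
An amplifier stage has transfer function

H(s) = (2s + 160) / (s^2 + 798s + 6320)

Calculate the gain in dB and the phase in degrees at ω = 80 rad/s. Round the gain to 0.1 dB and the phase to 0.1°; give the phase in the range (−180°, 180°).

Substitute s = j80:
Numerator: 2(j80) + 160 = 160 + j160
Denominator: (j80)^2 + 798(j80) + 6320 = -80 + j63840
|N| = √(160² + 160²) ≈ 226.27, ∠N ≈ 45.00°
|D| = √(80² + 63840²) ≈ 63840, ∠D ≈ 90.07°
|H| = 226.27 / 63840 ≈ 0.0035443
Gain = 20 log₁₀(0.0035443) ≈ -49.01 dB
∠H = 45.00° − 90.07° = -45.07°

-49.0 dB, -45.1°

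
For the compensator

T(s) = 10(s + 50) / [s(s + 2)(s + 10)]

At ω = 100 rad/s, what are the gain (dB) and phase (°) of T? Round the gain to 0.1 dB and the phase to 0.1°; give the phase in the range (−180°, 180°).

-59.1 dB, 160.3°

At s = jω = j100:
zero (s+50): 50 + j100 → |·| = √(50²+100²) = √12500 ≈ 111.8, ∠ = arctan(100/50) ≈ 63.43°
pole (s+2): 2 + j100 → |·| = √(2²+100²) = √10004 ≈ 100.02, ∠ = arctan(100/2) ≈ 88.85°
pole (s+10): 10 + j100 → |·| = √(10²+100²) = √10100 ≈ 100.5, ∠ = arctan(100/10) ≈ 84.29°
pole at origin: |s| = 100, ∠ = 90.00° (in denominator)
|T| = 10 · 111.8 / 1.0052e+06 ≈ 0.0011122
Gain = 20 log₁₀(0.0011122) ≈ -59.08 dB
∠T = 63.43° − 263.14° = -199.71° ≡ 160.29° (principal value)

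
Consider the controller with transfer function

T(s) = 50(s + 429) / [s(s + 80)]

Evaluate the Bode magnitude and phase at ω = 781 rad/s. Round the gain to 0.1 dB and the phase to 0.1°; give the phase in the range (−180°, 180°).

At s = jω = j781:
zero (s+429): 429 + j781 → |·| = √(429²+781²) = √794002 ≈ 891.07, ∠ = arctan(781/429) ≈ 61.22°
pole (s+80): 80 + j781 → |·| = √(80²+781²) = √616361 ≈ 785.09, ∠ = arctan(781/80) ≈ 84.15°
pole at origin: |s| = 781, ∠ = 90.00° (in denominator)
|T| = 50 · 891.07 / 6.1316e+05 ≈ 0.072662
Gain = 20 log₁₀(0.072662) ≈ -22.77 dB
∠T = 61.22° − 174.15° = -112.93°

-22.8 dB, -112.9°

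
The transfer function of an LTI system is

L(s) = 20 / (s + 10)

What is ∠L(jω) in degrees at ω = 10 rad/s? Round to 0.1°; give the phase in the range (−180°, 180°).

Substitute s = j10:
Numerator: 20 = 20 + j0
Denominator: (j10) + 10 = 10 + j10
|N| = √(20² + 0²) ≈ 20, ∠N ≈ 0.00°
|D| = √(10² + 10²) ≈ 14.142, ∠D ≈ 45.00°
∠L = 0.00° − 45.00° = -45.00°

-45.0°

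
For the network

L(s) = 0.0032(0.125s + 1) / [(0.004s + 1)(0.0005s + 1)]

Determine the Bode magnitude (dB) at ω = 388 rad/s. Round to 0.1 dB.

-21.7 dB

At ω = 388 rad/s:
zero (1 + j388·0.125) = 1 + j48.5 → |·| ≈ 48.51, ∠ ≈ 88.82°
pole (1 + j388·0.004) = 1 + j1.552 → |·| ≈ 1.8463, ∠ ≈ 57.21°
pole (1 + j388·0.0005) = 1 + j0.194 → |·| ≈ 1.0186, ∠ ≈ 10.98°
|L| = 0.0032 · 48.51 / (1.8463 · 1.0186) ≈ 0.082542
Gain = 20 log₁₀(0.082542) ≈ -21.67 dB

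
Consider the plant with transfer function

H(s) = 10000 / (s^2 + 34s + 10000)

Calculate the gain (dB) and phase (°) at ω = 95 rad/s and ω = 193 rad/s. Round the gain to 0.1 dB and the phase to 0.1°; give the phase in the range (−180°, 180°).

ω = 95: 9.4 dB, -73.2°; ω = 193: -9.0 dB, -166.5°

At s = jω = j95:
quadratic: (j95)² + 34·j95 + 10000 = 975 + j3230 → |·| ≈ 3373.9, ∠ ≈ 73.20°
|H| = 10000 / 3373.9 ≈ 2.9639
Gain = 20 log₁₀(2.9639) ≈ 9.44 dB
∠H = 0.00° − 73.20° = -73.20°

At s = jω = j193:
quadratic: (j193)² + 34·j193 + 10000 = -27249 + j6562 → |·| ≈ 28028, ∠ ≈ 166.46°
|H| = 10000 / 28028 ≈ 0.35679
Gain = 20 log₁₀(0.35679) ≈ -8.95 dB
∠H = 0.00° − 166.46° = -166.46°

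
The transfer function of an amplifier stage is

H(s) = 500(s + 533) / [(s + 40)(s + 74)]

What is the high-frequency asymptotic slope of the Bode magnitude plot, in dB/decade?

-20 dB/decade

Each pole contributes −20 dB/decade at high frequency; each zero contributes +20 dB/decade.
Net: 1 zero(s) − 2 pole(s) → -20 dB/decade.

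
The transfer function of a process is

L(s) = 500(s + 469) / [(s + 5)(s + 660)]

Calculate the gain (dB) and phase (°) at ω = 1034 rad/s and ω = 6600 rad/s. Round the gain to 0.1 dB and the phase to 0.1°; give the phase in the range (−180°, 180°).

ω = 1034: -7.0 dB, -81.6°; ω = 6600: -22.4 dB, -88.3°

At s = jω = j1034:
zero (s+469): 469 + j1034 → |·| = √(469²+1034²) = √1289117 ≈ 1135.4, ∠ = arctan(1034/469) ≈ 65.60°
pole (s+5): 5 + j1034 → |·| = √(5²+1034²) = √1069181 ≈ 1034, ∠ = arctan(1034/5) ≈ 89.72°
pole (s+660): 660 + j1034 → |·| = √(660²+1034²) = √1504756 ≈ 1226.7, ∠ = arctan(1034/660) ≈ 57.45°
|L| = 500 · 1135.4 / 1.2684e+06 ≈ 0.44757
Gain = 20 log₁₀(0.44757) ≈ -6.98 dB
∠L = 65.60° − 147.17° = -81.57°

At s = jω = j6600:
zero (s+469): 469 + j6600 → |·| = √(469²+6600²) = √43779961 ≈ 6616.6, ∠ = arctan(6600/469) ≈ 85.94°
pole (s+5): 5 + j6600 → |·| = √(5²+6600²) = √43560025 ≈ 6600, ∠ = arctan(6600/5) ≈ 89.96°
pole (s+660): 660 + j6600 → |·| = √(660²+6600²) = √43995600 ≈ 6632.9, ∠ = arctan(6600/660) ≈ 84.29°
|L| = 500 · 6616.6 / 4.3777e+07 ≈ 0.075572
Gain = 20 log₁₀(0.075572) ≈ -22.43 dB
∠L = 85.94° − 174.25° = -88.31°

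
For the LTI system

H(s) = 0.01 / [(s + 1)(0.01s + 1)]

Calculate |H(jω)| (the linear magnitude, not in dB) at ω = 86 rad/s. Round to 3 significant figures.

8.82e-05

At ω = 86 rad/s:
pole (1 + j86·1) = 1 + j86 → |·| ≈ 86.006, ∠ ≈ 89.33°
pole (1 + j86·0.01) = 1 + j0.86 → |·| ≈ 1.3189, ∠ ≈ 40.70°
|H| = 0.01 · 1 / (86.006 · 1.3189) ≈ 8.8158e-05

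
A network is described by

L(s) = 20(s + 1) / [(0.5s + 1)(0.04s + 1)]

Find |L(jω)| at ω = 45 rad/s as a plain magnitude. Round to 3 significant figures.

19.4

At ω = 45 rad/s:
zero (1 + j45·1) = 1 + j45 → |·| ≈ 45.011, ∠ ≈ 88.73°
pole (1 + j45·0.5) = 1 + j22.5 → |·| ≈ 22.522, ∠ ≈ 87.46°
pole (1 + j45·0.04) = 1 + j1.8 → |·| ≈ 2.0591, ∠ ≈ 60.95°
|L| = 20 · 45.011 / (22.522 · 2.0591) ≈ 19.412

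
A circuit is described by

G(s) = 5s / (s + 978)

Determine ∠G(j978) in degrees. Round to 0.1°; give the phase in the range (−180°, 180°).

45.0°

At s = jω = j978:
zero at origin: s = j978 → |·| = 978, ∠ = 90.00°
pole (s+978): 978 + j978 → |·| = √(978²+978²) = √1912968 ≈ 1383.1, ∠ = arctan(978/978) ≈ 45.00°
∠G = 90.00° − 45.00° = 45.00°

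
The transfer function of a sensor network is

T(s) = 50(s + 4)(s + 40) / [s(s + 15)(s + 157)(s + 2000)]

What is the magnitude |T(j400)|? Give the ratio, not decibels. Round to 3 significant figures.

At s = jω = j400:
zero (s+4): 4 + j400 → |·| = √(4²+400²) = √160016 ≈ 400.02, ∠ = arctan(400/4) ≈ 89.43°
zero (s+40): 40 + j400 → |·| = √(40²+400²) = √161600 ≈ 402, ∠ = arctan(400/40) ≈ 84.29°
pole (s+15): 15 + j400 → |·| = √(15²+400²) = √160225 ≈ 400.28, ∠ = arctan(400/15) ≈ 87.85°
pole (s+157): 157 + j400 → |·| = √(157²+400²) = √184649 ≈ 429.71, ∠ = arctan(400/157) ≈ 68.57°
pole (s+2000): 2000 + j400 → |·| = √(2000²+400²) = √4160000 ≈ 2039.6, ∠ = arctan(400/2000) ≈ 11.31°
pole at origin: |s| = 400, ∠ = 90.00° (in denominator)
|T| = 50 · 1.6081e+05 / 1.4033e+11 ≈ 5.7297e-05

5.73e-05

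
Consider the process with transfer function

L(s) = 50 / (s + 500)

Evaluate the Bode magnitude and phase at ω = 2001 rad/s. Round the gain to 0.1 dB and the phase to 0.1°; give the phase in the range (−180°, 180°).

At s = jω = j2001:
pole (s+500): 500 + j2001 → |·| = √(500²+2001²) = √4254001 ≈ 2062.5, ∠ = arctan(2001/500) ≈ 75.97°
|L| = 50 / 2062.5 ≈ 0.024242
Gain = 20 log₁₀(0.024242) ≈ -32.31 dB
∠L = 0.00° − 75.97° = -75.97°

-32.3 dB, -76.0°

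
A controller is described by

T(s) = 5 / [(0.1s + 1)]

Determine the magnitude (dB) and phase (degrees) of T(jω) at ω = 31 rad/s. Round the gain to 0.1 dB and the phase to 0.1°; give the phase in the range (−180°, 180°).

At ω = 31 rad/s:
pole (1 + j31·0.1) = 1 + j3.1 → |·| ≈ 3.2573, ∠ ≈ 72.12°
|T| = 5 · 1 / (3.2573) ≈ 1.535
Gain = 20 log₁₀(1.535) ≈ 3.72 dB
∠T = (0°) − (72.12°) = -72.12°

3.7 dB, -72.1°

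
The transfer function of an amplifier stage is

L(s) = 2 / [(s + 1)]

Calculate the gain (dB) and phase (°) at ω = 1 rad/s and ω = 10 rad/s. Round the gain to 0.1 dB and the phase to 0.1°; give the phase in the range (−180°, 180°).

ω = 1: 3.0 dB, -45.0°; ω = 10: -14.0 dB, -84.3°

At ω = 1 rad/s:
pole (1 + j1·1) = 1 + j1 → |·| ≈ 1.4142, ∠ ≈ 45.00°
|L| = 2 · 1 / (1.4142) ≈ 1.4142
Gain = 20 log₁₀(1.4142) ≈ 3.01 dB
∠L = (0°) − (45.00°) = -45.00°

At ω = 10 rad/s:
pole (1 + j10·1) = 1 + j10 → |·| ≈ 10.05, ∠ ≈ 84.29°
|L| = 2 · 1 / (10.05) ≈ 0.199
Gain = 20 log₁₀(0.199) ≈ -14.02 dB
∠L = (0°) − (84.29°) = -84.29°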